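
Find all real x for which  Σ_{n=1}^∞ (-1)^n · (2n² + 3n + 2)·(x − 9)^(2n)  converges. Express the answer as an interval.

Apply the ratio test: |a_{n+1}| / |a_n| = (2(n+1)² + 3(n+1) + 2)/(2n² + 3n + 2), which tends to 1 as n → ∞.
Writing y = (x − 9)², the series in y has radius 1, so |x − 9| < √(1) = 1 and R = 1.
Check x = 10: the terms have absolute value of order n², which does not tend to 0, so the series diverges by the divergence test.
At x = 8: the terms do not tend to 0, so the series diverges.

(8, 10)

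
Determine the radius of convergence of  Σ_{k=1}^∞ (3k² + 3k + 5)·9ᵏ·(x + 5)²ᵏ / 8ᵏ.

Apply the ratio test: |a_{k+1}| / |a_k| = [(3(k+1)² + 3(k+1) + 5)/(3k² + 3k + 5)] · 9/8, which tends to 9/8 as k → ∞.
Successive powers of (x + 5) differ by 2, so the series converges when |x + 5|² · 9/8 < 1, i.e. |x + 5| < √(8/9). So R = 2√2/3.

R = 2√2/3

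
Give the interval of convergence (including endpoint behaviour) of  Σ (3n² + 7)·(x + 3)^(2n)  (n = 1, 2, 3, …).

Apply the ratio test: |a_{n+1}| / |a_n| = (3(n+1)² + 7)/(3n² + 7), which tends to 1 as n → ∞.
Successive powers of (x + 3) differ by 2, so the series converges when |x + 3|² · 1 < 1, i.e. |x + 3| < √(1) = 1. So R = 1.
When x = -2, the terms have absolute value of order n², which does not tend to 0, so the series diverges by the divergence test.
Check x = -4: the terms do not tend to 0, so the series diverges.

(-4, -2)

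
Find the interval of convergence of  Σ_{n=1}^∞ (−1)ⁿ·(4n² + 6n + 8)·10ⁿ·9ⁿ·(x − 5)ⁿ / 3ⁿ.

Ratio test: |a_{n+1}/a_n| = [(4(n+1)² + 6(n+1) + 8)/(4n² + 6n + 8)] · 10·9/3 → 30 as n → ∞.
Thus R = 1/(30) = 1/30.
Endpoint x = 151/30: the terms have absolute value of order n², which does not tend to 0, so the series diverges by the divergence test.
Check x = 149/30: the terms have absolute value of order n², which does not tend to 0, so the series diverges by the divergence test.

(149/30, 151/30)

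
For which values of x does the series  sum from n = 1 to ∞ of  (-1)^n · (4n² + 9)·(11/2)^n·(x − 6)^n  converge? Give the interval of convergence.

(64/11, 68/11)

Ratio test: |a_{n+1}/a_n| = [(4(n+1)² + 9)/(4n² + 9)] · 11/2 → 11/2 as n → ∞.
Hence the series converges for |x − 6| < 1/(11/2) = 2/11, so the radius of convergence is 2/11.
Endpoint x = 68/11: the terms do not tend to 0, so the series diverges.
Endpoint x = 64/11: the terms do not tend to 0, so the series diverges.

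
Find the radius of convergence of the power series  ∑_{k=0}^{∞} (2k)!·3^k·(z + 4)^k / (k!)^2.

R = 1/12

The ratio of consecutive coefficients is (2k+1)·(2k+2)/(k+1)² · 3 → 12.
Thus R = 1/(12) = 1/12.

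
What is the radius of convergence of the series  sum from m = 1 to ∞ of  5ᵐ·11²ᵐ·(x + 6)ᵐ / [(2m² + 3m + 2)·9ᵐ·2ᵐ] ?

R = 18/605

Ratio test: |a_{m+1}/a_m| = [(2m² + 3m + 2)/(2(m+1)² + 3(m+1) + 2)] · 5·121/(9·2) → 605/18 as m → ∞.
Hence the series converges for |x + 6| < 1/(605/18) = 18/605, so the radius of convergence is 18/605.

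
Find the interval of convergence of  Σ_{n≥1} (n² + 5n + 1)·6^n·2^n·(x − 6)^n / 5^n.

By the ratio test, |a_{n+1}/a_n| = [((n+1)² + 5(n+1) + 1)/(n² + 5n + 1)] · 6·2/5 → 12/5.
Hence the series converges for |x − 6| < 1/(12/5) = 5/12, so the radius of convergence is 5/12.
At x = 77/12: the terms have absolute value of order n², which does not tend to 0, so the series diverges by the divergence test.
Check x = 67/12: the terms do not tend to 0, so the series diverges.

(67/12, 77/12)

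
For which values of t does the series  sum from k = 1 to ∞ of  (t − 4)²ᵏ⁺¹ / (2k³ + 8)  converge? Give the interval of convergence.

Apply the ratio test: |a_{k+1}| / |a_k| = (2k³ + 8)/(2(k+1)³ + 8), which tends to 1 as k → ∞.
Successive powers of (t − 4) differ by 2, so the series converges when |t − 4|² · 1 < 1, i.e. |t − 4| < √(1) = 1. So R = 1.
When t = 5, the terms are on the order of 1/k³, so the series converges absolutely by comparison with the p-series (p = 3 > 1).
At t = 3: the series is dominated by a constant times Σ 1/k³, which converges (p = 3 > 1).

[3, 5]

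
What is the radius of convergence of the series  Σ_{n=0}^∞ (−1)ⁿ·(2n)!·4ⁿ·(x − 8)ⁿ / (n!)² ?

R = 1/16

Ratio test: |a_{n+1}/a_n| = (2n+1)·(2n+2)/(n+1)² · 4 → 16 as n → ∞.
Thus R = 1/(16) = 1/16.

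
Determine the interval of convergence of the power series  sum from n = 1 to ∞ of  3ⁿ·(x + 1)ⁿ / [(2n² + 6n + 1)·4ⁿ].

Apply the ratio test: |a_{n+1}| / |a_n| = [(2n² + 6n + 1)/(2(n+1)² + 6(n+1) + 1)] · 3/4, which tends to 3/4 as n → ∞.
The series converges when 3/4 · |x + 1| < 1, giving R = 4/3.
Endpoint x = 1/3: absolute convergence follows by limit comparison with Σ 1/n².
Endpoint x = -7/3: absolute convergence follows by limit comparison with Σ 1/n².

[-7/3, 1/3]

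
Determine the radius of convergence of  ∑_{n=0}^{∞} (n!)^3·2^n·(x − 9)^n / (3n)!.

R = 27/2

The ratio of consecutive coefficients is (n+1)³/[(3n+1)·(3n+2)·(3n+3)] · 2 → 2/27.
Thus R = 1/(2/27) = 27/2.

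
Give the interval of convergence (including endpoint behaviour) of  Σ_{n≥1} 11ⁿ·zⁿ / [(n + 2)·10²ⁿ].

The ratio of consecutive coefficients is [(n + 2)/((n+1) + 2)] · 11/100 → 11/100.
Convergence for |z| · 11/100 < 1, i.e. |z| < 100/11. So R = 100/11.
When z = 100/11, comparison with the harmonic series Σ 1/n shows the series diverges.
When z = -100/11, an alternating series whose terms decrease to 0 in absolute value, so it converges by the Leibniz criterion.

[-100/11, 100/11)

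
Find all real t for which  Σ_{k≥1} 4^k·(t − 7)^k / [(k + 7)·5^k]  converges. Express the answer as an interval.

Ratio test: |a_{k+1}/a_k| = [(k + 7)/((k+1) + 7)] · 4/5 → 4/5 as k → ∞.
Thus R = 1/(4/5) = 5/4.
Check t = 33/4: comparison with the harmonic series Σ 1/k shows the series diverges.
At t = 23/4: an alternating series whose terms decrease to 0 in absolute value, so it converges by the Leibniz criterion.

[23/4, 33/4)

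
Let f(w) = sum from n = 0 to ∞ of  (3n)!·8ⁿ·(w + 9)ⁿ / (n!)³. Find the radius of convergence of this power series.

R = 1/216

The ratio of consecutive coefficients is (3n+1)·(3n+2)·(3n+3)/(n+1)³ · 8 → 216.
Convergence for |w + 9| · 216 < 1, i.e. |w + 9| < 1/216. So R = 1/216.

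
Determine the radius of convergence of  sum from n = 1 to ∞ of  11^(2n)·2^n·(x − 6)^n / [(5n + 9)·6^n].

R = 3/121

The ratio of consecutive coefficients is [(5n + 9)/(5(n+1) + 9)] · 121·2/6 → 121/3.
Hence the series converges for |x − 6| < 1/(121/3) = 3/121, so the radius of convergence is 3/121.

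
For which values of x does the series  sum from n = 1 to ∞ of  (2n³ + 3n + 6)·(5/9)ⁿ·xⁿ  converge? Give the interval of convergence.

Apply the ratio test: |a_{n+1}| / |a_n| = [(2(n+1)³ + 3(n+1) + 6)/(2n³ + 3n + 6)] · 5/9, which tends to 5/9 as n → ∞.
Thus R = 1/(5/9) = 9/5.
When x = 9/5, the n-th term does not approach 0; divergence by the term test.
Endpoint x = -9/5: the n-th term does not approach 0; divergence by the term test.

(-9/5, 9/5)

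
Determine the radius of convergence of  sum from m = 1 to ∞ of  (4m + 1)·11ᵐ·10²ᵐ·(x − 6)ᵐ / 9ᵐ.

R = 9/1100

Ratio test: |a_{m+1}/a_m| = [(4(m+1) + 1)/(4m + 1)] · 11·100/9 → 1100/9 as m → ∞.
Convergence for |x − 6| · 1100/9 < 1, i.e. |x − 6| < 9/1100. So R = 9/1100.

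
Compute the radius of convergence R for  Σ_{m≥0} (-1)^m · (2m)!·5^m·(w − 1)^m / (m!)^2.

R = 1/20

The ratio of consecutive coefficients is (2m+1)·(2m+2)/(m+1)² · 5 → 20.
The series converges when 20 · |w − 1| < 1, giving R = 1/20.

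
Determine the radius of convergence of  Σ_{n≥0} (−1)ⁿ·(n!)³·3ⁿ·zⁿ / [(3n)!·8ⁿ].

Apply the ratio test: |a_{n+1}| / |a_n| = (n+1)³/[(3n+1)·(3n+2)·(3n+3)] · 3/8, which tends to 1/72 as n → ∞.
Thus R = 1/(1/72) = 72.

R = 72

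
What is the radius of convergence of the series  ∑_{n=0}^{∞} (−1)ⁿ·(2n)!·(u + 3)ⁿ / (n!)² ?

By the ratio test, |a_{n+1}/a_n| = (2n+1)·(2n+2)/(n+1)² → 4.
Convergence for |u + 3| · 4 < 1, i.e. |u + 3| < 1/4. So R = 1/4.

R = 1/4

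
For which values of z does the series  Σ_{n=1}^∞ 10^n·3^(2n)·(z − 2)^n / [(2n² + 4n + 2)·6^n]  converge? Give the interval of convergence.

[29/15, 31/15]

Apply the ratio test: |a_{n+1}| / |a_n| = [(2n² + 4n + 2)/(2(n+1)² + 4(n+1) + 2)] · 10·9/6, which tends to 15 as n → ∞.
Hence the series converges for |z − 2| < 1/(15) = 1/15, so the radius of convergence is 1/15.
When z = 31/15, the terms are on the order of 1/n², so the series converges absolutely by comparison with the p-series (p = 2 > 1).
When z = 29/15, the terms are on the order of 1/n², so the series converges absolutely by comparison with the p-series (p = 2 > 1).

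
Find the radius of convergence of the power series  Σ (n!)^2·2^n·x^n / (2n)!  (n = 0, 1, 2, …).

R = 2

The ratio of consecutive coefficients is (n+1)²/[(2n+1)·(2n+2)] · 2 → 1/2.
Hence the series converges for |x| < 1/(1/2) = 2, so the radius of convergence is 2.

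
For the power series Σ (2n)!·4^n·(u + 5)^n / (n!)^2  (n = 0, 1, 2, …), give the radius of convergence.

Ratio test: |a_{n+1}/a_n| = (2n+1)·(2n+2)/(n+1)² · 4 → 16 as n → ∞.
Thus R = 1/(16) = 1/16.

R = 1/16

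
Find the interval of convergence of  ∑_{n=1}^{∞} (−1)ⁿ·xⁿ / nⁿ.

(−∞, ∞)

By the Cauchy root test, |a_n|^(1/n) = 1/n → 0.
Since the n-th root of |a_n| tends to 0, the series converges for all real x; R = ∞.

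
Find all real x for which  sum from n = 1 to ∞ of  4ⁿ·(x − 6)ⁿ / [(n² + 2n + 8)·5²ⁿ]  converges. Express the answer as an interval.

Ratio test: |a_{n+1}/a_n| = [(n² + 2n + 8)/((n+1)² + 2(n+1) + 8)] · 4/25 → 4/25 as n → ∞.
Thus R = 1/(4/25) = 25/4.
At x = 49/4: the terms are on the order of 1/n², so the series converges absolutely by comparison with the p-series (p = 2 > 1).
When x = -1/4, absolute convergence follows by limit comparison with Σ 1/n².

[-1/4, 49/4]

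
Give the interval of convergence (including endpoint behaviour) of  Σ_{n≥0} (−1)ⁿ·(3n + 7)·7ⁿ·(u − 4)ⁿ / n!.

Ratio test: |a_{n+1}/a_n| = (3(n+1) + 7)/(3n + 7) · 7 · 1/(n+1) → 0 as n → ∞.
The ratio tends to 0 regardless of u, hence R = ∞.

(−∞, ∞)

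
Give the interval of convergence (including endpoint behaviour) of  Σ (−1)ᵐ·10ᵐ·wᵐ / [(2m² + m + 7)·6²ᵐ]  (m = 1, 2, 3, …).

[-18/5, 18/5]

The ratio of consecutive coefficients is [(2m² + m + 7)/(2(m+1)² + (m+1) + 7)] · 10/36 → 5/18.
Convergence for |w| · 5/18 < 1, i.e. |w| < 18/5. So R = 18/5.
Endpoint w = 18/5: the terms are on the order of 1/m², so the series converges absolutely by comparison with the p-series (p = 2 > 1).
At w = -18/5: absolute convergence follows by limit comparison with Σ 1/m².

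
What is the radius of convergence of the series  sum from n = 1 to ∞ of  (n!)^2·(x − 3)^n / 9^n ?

Ratio test: |a_{n+1}/a_n| = (n+1)² · 1/9 → ∞ as n → ∞.
Since the ratio → ∞, the series diverges for every x ≠ 3, and R = 0.

R = 0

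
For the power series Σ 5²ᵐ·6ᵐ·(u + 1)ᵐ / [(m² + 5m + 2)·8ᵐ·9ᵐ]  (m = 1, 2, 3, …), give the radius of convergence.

The ratio of consecutive coefficients is [(m² + 5m + 2)/((m+1)² + 5(m+1) + 2)] · 25·6/(8·9) → 25/12.
Convergence for |u + 1| · 25/12 < 1, i.e. |u + 1| < 12/25. So R = 12/25.

R = 12/25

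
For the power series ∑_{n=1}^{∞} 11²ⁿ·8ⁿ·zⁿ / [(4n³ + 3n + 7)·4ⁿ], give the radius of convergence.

R = 1/242

By the ratio test, |a_{n+1}/a_n| = [(4n³ + 3n + 7)/(4(n+1)³ + 3(n+1) + 7)] · 121·8/4 → 242.
Convergence for |z| · 242 < 1, i.e. |z| < 1/242. So R = 1/242.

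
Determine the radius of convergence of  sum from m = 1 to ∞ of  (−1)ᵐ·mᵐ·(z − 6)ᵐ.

By the Cauchy root test, |a_m|^(1/m) = m → ∞.
Since the m-th root of |a_m| is unbounded, the series converges only at z = 6; R = 0.

R = 0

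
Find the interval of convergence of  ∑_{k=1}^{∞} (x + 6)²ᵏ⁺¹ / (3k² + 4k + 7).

[-7, -5]

By the ratio test, |a_{k+1}/a_k| = (3k² + 4k + 7)/(3(k+1)² + 4(k+1) + 7) → 1.
Writing y = (x + 6)², the series in y has radius 1, so |x + 6| < √(1) = 1 and R = 1.
Check x = -5: the terms are on the order of 1/k², so the series converges absolutely by comparison with the p-series (p = 2 > 1).
Endpoint x = -7: absolute convergence follows by limit comparison with Σ 1/k².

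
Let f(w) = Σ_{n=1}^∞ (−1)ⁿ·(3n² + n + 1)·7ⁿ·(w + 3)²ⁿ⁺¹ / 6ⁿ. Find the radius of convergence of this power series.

Apply the ratio test: |a_{n+1}| / |a_n| = [(3(n+1)² + (n+1) + 1)/(3n² + n + 1)] · 7/6, which tends to 7/6 as n → ∞.
Writing y = (w + 3)², the series in y has radius 6/7, so |w + 3| < √(6/7) and R = √42/7.

R = √42/7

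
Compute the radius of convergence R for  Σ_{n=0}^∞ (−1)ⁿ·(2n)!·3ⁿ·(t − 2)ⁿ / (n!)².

The ratio of consecutive coefficients is (2n+1)·(2n+2)/(n+1)² · 3 → 12.
Thus R = 1/(12) = 1/12.

R = 1/12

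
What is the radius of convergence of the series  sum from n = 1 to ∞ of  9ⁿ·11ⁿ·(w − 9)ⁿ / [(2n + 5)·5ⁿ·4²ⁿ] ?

R = 80/99

The ratio of consecutive coefficients is [(2n + 5)/(2(n+1) + 5)] · 9·11/(5·16) → 99/80.
Convergence for |w − 9| · 99/80 < 1, i.e. |w − 9| < 80/99. So R = 80/99.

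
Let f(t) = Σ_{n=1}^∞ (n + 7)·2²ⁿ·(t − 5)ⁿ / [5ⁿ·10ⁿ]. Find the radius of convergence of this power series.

R = 25/2

By the ratio test, |a_{n+1}/a_n| = [((n+1) + 7)/(n + 7)] · 4/(5·10) → 2/25.
The series converges when 2/25 · |t − 5| < 1, giving R = 25/2.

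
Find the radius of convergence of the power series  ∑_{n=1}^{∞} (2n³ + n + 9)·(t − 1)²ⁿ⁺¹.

R = 1

By the ratio test, |a_{n+1}/a_n| = (2(n+1)³ + (n+1) + 9)/(2n³ + n + 9) → 1.
Since the exponent of (t − 1) increases by 2 each term, convergence requires |t − 1|² < 1, hence R = 1.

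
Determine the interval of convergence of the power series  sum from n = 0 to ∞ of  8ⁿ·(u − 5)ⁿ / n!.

By the ratio test, |a_{n+1}/a_n| = 8 · 1/(n+1) → 0.
The ratio tends to 0 regardless of u, hence R = ∞.

(−∞, ∞)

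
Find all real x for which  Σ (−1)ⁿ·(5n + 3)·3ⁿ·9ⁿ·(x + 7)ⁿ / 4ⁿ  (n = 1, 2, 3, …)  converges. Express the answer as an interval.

The ratio of consecutive coefficients is [(5(n+1) + 3)/(5n + 3)] · 3·9/4 → 27/4.
The series converges when 27/4 · |x + 7| < 1, giving R = 4/27.
Endpoint x = -185/27: the n-th term does not approach 0; divergence by the term test.
At x = -193/27: the terms have absolute value of order n, which does not tend to 0, so the series diverges by the divergence test.

(-193/27, -185/27)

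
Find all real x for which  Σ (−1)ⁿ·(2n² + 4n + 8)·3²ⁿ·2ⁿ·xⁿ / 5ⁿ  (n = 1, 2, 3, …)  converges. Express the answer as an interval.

The ratio of consecutive coefficients is [(2(n+1)² + 4(n+1) + 8)/(2n² + 4n + 8)] · 9·2/5 → 18/5.
Convergence for |x| · 18/5 < 1, i.e. |x| < 5/18. So R = 5/18.
At x = 5/18: the terms have absolute value of order n², which does not tend to 0, so the series diverges by the divergence test.
Endpoint x = -5/18: the terms have absolute value of order n², which does not tend to 0, so the series diverges by the divergence test.

(-5/18, 5/18)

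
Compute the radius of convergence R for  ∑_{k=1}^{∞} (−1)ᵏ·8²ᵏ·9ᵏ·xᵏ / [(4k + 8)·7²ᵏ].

R = 49/576

The ratio of consecutive coefficients is [(4k + 8)/(4(k+1) + 8)] · 64·9/49 → 576/49.
Thus R = 1/(576/49) = 49/576.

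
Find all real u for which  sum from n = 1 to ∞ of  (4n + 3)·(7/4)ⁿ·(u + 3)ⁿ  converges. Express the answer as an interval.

By the ratio test, |a_{n+1}/a_n| = [(4(n+1) + 3)/(4n + 3)] · 7/4 → 7/4.
The series converges when 7/4 · |u + 3| < 1, giving R = 4/7.
Endpoint u = -17/7: the terms do not tend to 0, so the series diverges.
Endpoint u = -25/7: the n-th term does not approach 0; divergence by the term test.

(-25/7, -17/7)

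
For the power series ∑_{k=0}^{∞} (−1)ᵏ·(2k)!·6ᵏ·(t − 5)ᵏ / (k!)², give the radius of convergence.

By the ratio test, |a_{k+1}/a_k| = (2k+1)·(2k+2)/(k+1)² · 6 → 24.
Thus R = 1/(24) = 1/24.

R = 1/24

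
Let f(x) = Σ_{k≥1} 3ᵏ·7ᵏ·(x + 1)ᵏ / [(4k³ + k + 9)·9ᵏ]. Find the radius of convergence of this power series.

R = 3/7

The ratio of consecutive coefficients is [(4k³ + k + 9)/(4(k+1)³ + (k+1) + 9)] · 3·7/9 → 7/3.
Hence the series converges for |x + 1| < 1/(7/3) = 3/7, so the radius of convergence is 3/7.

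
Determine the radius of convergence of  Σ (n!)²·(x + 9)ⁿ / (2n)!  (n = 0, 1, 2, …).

By the ratio test, |a_{n+1}/a_n| = (n+1)²/[(2n+1)·(2n+2)] → 1/4.
Thus R = 1/(1/4) = 4.

R = 4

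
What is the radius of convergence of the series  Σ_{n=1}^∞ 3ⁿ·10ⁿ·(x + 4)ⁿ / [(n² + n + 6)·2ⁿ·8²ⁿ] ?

R = 64/15

Ratio test: |a_{n+1}/a_n| = [(n² + n + 6)/((n+1)² + (n+1) + 6)] · 3·10/(2·64) → 15/64 as n → ∞.
The series converges when 15/64 · |x + 4| < 1, giving R = 64/15.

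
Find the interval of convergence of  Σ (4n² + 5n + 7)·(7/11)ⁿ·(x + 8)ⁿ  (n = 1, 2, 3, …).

Apply the ratio test: |a_{n+1}| / |a_n| = [(4(n+1)² + 5(n+1) + 7)/(4n² + 5n + 7)] · 7/11, which tends to 7/11 as n → ∞.
Thus R = 1/(7/11) = 11/7.
Endpoint x = -45/7: the terms do not tend to 0, so the series diverges.
At x = -67/7: the terms have absolute value of order n², which does not tend to 0, so the series diverges by the divergence test.

(-67/7, -45/7)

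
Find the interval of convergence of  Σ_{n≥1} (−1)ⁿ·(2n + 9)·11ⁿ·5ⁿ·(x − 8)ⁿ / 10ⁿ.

(86/11, 90/11)

Ratio test: |a_{n+1}/a_n| = [(2(n+1) + 9)/(2n + 9)] · 11·5/10 → 11/2 as n → ∞.
Hence the series converges for |x − 8| < 1/(11/2) = 2/11, so the radius of convergence is 2/11.
Check x = 90/11: the n-th term does not approach 0; divergence by the term test.
Endpoint x = 86/11: the n-th term does not approach 0; divergence by the term test.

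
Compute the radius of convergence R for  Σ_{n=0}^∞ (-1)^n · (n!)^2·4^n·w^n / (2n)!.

The ratio of consecutive coefficients is (n+1)²/[(2n+1)·(2n+2)] · 4 → 1.
Convergence for |w| < 1, so R = 1.

R = 1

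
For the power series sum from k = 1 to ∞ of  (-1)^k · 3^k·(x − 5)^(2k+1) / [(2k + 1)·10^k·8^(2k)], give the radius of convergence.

R = 8√30/3

Apply the ratio test: |a_{k+1}| / |a_k| = [(2k + 1)/(2(k+1) + 1)] · 3/(10·64), which tends to 3/640 as k → ∞.
Writing y = (x − 5)², the series in y has radius 640/3, so |x − 5| < √(640/3) and R = 8√30/3.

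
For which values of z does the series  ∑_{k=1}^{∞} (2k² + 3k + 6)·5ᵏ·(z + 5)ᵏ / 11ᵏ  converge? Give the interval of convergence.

(-36/5, -14/5)

Apply the ratio test: |a_{k+1}| / |a_k| = [(2(k+1)² + 3(k+1) + 6)/(2k² + 3k + 6)] · 5/11, which tends to 5/11 as k → ∞.
Thus R = 1/(5/11) = 11/5.
Endpoint z = -14/5: the terms do not tend to 0, so the series diverges.
Endpoint z = -36/5: the terms do not tend to 0, so the series diverges.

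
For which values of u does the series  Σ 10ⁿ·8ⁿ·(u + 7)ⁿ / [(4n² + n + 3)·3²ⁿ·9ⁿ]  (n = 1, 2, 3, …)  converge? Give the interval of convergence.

[-641/80, -479/80]

Ratio test: |a_{n+1}/a_n| = [(4n² + n + 3)/(4(n+1)² + (n+1) + 3)] · 10·8/(9·9) → 80/81 as n → ∞.
Hence the series converges for |u + 7| < 1/(80/81) = 81/80, so the radius of convergence is 81/80.
Endpoint u = -479/80: the terms are on the order of 1/n², so the series converges absolutely by comparison with the p-series (p = 2 > 1).
When u = -641/80, absolute convergence follows by limit comparison with Σ 1/n².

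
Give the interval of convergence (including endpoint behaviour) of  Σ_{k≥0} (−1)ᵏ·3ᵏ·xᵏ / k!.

Apply the ratio test: |a_{k+1}| / |a_k| = 3 · 1/(k+1), which tends to 0 as k → ∞.
The ratio tends to 0 regardless of x, hence R = ∞.

(−∞, ∞)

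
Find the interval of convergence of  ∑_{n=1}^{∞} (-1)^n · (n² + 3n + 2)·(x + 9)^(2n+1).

(-10, -8)

The ratio of consecutive coefficients is ((n+1)² + 3(n+1) + 2)/(n² + 3n + 2) → 1.
Writing y = (x + 9)², the series in y has radius 1, so |x + 9| < √(1) = 1 and R = 1.
When x = -8, the n-th term does not approach 0; divergence by the term test.
At x = -10: the n-th term does not approach 0; divergence by the term test.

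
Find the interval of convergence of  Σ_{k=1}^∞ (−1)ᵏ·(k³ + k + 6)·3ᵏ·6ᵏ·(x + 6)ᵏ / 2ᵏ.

(-55/9, -53/9)

The ratio of consecutive coefficients is [((k+1)³ + (k+1) + 6)/(k³ + k + 6)] · 3·6/2 → 9.
Hence the series converges for |x + 6| < 1/(9) = 1/9, so the radius of convergence is 1/9.
When x = -53/9, the terms have absolute value of order k³, which does not tend to 0, so the series diverges by the divergence test.
Check x = -55/9: the terms do not tend to 0, so the series diverges.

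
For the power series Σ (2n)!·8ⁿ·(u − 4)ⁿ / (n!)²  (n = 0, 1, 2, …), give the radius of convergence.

By the ratio test, |a_{n+1}/a_n| = (2n+1)·(2n+2)/(n+1)² · 8 → 32.
Convergence for |u − 4| · 32 < 1, i.e. |u − 4| < 1/32. So R = 1/32.

R = 1/32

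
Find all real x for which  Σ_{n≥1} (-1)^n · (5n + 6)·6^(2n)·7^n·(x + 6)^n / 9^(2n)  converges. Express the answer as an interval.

(-177/28, -159/28)

Apply the ratio test: |a_{n+1}| / |a_n| = [(5(n+1) + 6)/(5n + 6)] · 36·7/81, which tends to 28/9 as n → ∞.
Thus R = 1/(28/9) = 9/28.
At x = -159/28: the terms have absolute value of order n, which does not tend to 0, so the series diverges by the divergence test.
When x = -177/28, the terms have absolute value of order n, which does not tend to 0, so the series diverges by the divergence test.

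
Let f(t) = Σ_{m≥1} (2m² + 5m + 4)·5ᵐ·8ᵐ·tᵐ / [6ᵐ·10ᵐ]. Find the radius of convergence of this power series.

R = 3/2

The ratio of consecutive coefficients is [(2(m+1)² + 5(m+1) + 4)/(2m² + 5m + 4)] · 5·8/(6·10) → 2/3.
The series converges when 2/3 · |t| < 1, giving R = 3/2.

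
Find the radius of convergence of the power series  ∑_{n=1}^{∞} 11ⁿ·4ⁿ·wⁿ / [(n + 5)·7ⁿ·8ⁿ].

Ratio test: |a_{n+1}/a_n| = [(n + 5)/((n+1) + 5)] · 11·4/(7·8) → 11/14 as n → ∞.
Hence the series converges for |w| < 1/(11/14) = 14/11, so the radius of convergence is 14/11.

R = 14/11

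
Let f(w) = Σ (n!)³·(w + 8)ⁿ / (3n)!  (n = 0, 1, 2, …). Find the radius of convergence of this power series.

Ratio test: |a_{n+1}/a_n| = (n+1)³/[(3n+1)·(3n+2)·(3n+3)] → 1/27 as n → ∞.
The series converges when 1/27 · |w + 8| < 1, giving R = 27.

R = 27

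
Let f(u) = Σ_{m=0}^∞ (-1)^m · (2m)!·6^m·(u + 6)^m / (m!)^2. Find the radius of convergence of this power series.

R = 1/24

Apply the ratio test: |a_{m+1}| / |a_m| = (2m+1)·(2m+2)/(m+1)² · 6, which tends to 24 as m → ∞.
The series converges when 24 · |u + 6| < 1, giving R = 1/24.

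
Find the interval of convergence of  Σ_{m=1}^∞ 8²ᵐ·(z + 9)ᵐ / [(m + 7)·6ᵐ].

[-291/32, -285/32)

The ratio of consecutive coefficients is [(m + 7)/((m+1) + 7)] · 64/6 → 32/3.
Convergence for |z + 9| · 32/3 < 1, i.e. |z + 9| < 3/32. So R = 3/32.
When z = -285/32, comparison with the harmonic series Σ 1/m shows the series diverges.
At z = -291/32: convergence follows from the alternating series test (terms decrease monotonically to 0).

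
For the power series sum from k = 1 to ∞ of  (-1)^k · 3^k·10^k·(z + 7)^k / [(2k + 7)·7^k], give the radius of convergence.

By the ratio test, |a_{k+1}/a_k| = [(2k + 7)/(2(k+1) + 7)] · 3·10/7 → 30/7.
Thus R = 1/(30/7) = 7/30.

R = 7/30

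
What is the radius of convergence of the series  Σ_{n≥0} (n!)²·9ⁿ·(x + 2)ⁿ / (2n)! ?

Ratio test: |a_{n+1}/a_n| = (n+1)²/[(2n+1)·(2n+2)] · 9 → 9/4 as n → ∞.
Hence the series converges for |x + 2| < 1/(9/4) = 4/9, so the radius of convergence is 4/9.

R = 4/9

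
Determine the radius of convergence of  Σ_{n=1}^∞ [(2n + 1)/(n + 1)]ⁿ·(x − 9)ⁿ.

R = 1/2

Applying the root test, |a_n|^(1/n) = (2n + 1)/(n + 1) → 2.
The series converges when 2 · |x − 9| < 1, giving R = 1/2.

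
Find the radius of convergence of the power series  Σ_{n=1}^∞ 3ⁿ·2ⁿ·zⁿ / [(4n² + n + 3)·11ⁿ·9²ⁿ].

R = 297/2

By the ratio test, |a_{n+1}/a_n| = [(4n² + n + 3)/(4(n+1)² + (n+1) + 3)] · 3·2/(11·81) → 2/297.
Convergence for |z| · 2/297 < 1, i.e. |z| < 297/2. So R = 297/2.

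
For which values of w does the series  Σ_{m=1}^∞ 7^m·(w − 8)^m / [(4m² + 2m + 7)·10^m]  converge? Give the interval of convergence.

[46/7, 66/7]

The ratio of consecutive coefficients is [(4m² + 2m + 7)/(4(m+1)² + 2(m+1) + 7)] · 7/10 → 7/10.
The series converges when 7/10 · |w − 8| < 1, giving R = 10/7.
Endpoint w = 66/7: the series is dominated by a constant times Σ 1/m², which converges (p = 2 > 1).
Endpoint w = 46/7: the series is dominated by a constant times Σ 1/m², which converges (p = 2 > 1).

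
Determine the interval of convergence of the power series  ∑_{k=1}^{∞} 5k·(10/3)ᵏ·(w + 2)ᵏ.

(-23/10, -17/10)

Ratio test: |a_{k+1}/a_k| = [5(k+1)/5k] · 10/3 → 10/3 as k → ∞.
Thus R = 1/(10/3) = 3/10.
When w = -17/10, the terms have absolute value of order k, which does not tend to 0, so the series diverges by the divergence test.
Check w = -23/10: the terms do not tend to 0, so the series diverges.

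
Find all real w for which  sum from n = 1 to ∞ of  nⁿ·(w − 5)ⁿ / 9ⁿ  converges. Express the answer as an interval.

{5}

By the Cauchy root test, |a_n|^(1/n) = n/9 → ∞.
Since the n-th root of |a_n| is unbounded, the series converges only at w = 5; R = 0.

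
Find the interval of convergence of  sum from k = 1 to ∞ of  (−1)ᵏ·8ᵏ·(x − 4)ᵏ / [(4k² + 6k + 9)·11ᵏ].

Apply the ratio test: |a_{k+1}| / |a_k| = [(4k² + 6k + 9)/(4(k+1)² + 6(k+1) + 9)] · 8/11, which tends to 8/11 as k → ∞.
Thus R = 1/(8/11) = 11/8.
At x = 43/8: the terms are on the order of 1/k², so the series converges absolutely by comparison with the p-series (p = 2 > 1).
Endpoint x = 21/8: absolute convergence follows by limit comparison with Σ 1/k².

[21/8, 43/8]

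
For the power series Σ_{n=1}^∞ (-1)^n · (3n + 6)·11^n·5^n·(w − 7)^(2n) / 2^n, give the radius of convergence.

R = √110/55

Apply the ratio test: |a_{n+1}| / |a_n| = [(3(n+1) + 6)/(3n + 6)] · 11·5/2, which tends to 55/2 as n → ∞.
Writing y = (w − 7)², the series in y has radius 2/55, so |w − 7| < √(2/55) and R = √110/55.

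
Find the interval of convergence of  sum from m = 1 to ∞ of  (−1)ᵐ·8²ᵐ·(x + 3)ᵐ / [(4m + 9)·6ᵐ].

By the ratio test, |a_{m+1}/a_m| = [(4m + 9)/(4(m+1) + 9)] · 64/6 → 32/3.
Thus R = 1/(32/3) = 3/32.
Check x = -93/32: the terms alternate in sign and decrease monotonically to 0 in absolute value (size ~ c/m), so the alternating series test gives convergence.
When x = -99/32, comparison with the harmonic series Σ 1/m shows the series diverges.

(-99/32, -93/32]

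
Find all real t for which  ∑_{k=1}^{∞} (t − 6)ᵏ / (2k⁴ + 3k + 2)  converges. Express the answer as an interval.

The ratio of consecutive coefficients is (2k⁴ + 3k + 2)/(2(k+1)⁴ + 3(k+1) + 2) → 1.
Hence R = 1.
When t = 7, absolute convergence follows by limit comparison with Σ 1/k⁴.
Check t = 5: the terms are on the order of 1/k⁴, so the series converges absolutely by comparison with the p-series (p = 4 > 1).

[5, 7]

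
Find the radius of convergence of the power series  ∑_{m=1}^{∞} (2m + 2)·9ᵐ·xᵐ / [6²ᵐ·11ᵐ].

R = 44

By the ratio test, |a_{m+1}/a_m| = [(2(m+1) + 2)/(2m + 2)] · 9/(36·11) → 1/44.
Convergence for |x| · 1/44 < 1, i.e. |x| < 44. So R = 44.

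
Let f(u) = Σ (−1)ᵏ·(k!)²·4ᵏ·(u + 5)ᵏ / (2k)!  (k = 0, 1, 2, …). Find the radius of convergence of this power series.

Ratio test: |a_{k+1}/a_k| = (k+1)²/[(2k+1)·(2k+2)] · 4 → 1 as k → ∞.
Hence R = 1.

R = 1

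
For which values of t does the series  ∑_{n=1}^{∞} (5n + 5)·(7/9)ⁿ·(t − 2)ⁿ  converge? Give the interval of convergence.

(5/7, 23/7)

Apply the ratio test: |a_{n+1}| / |a_n| = [(5(n+1) + 5)/(5n + 5)] · 7/9, which tends to 7/9 as n → ∞.
Hence the series converges for |t − 2| < 1/(7/9) = 9/7, so the radius of convergence is 9/7.
Check t = 23/7: the terms have absolute value of order n, which does not tend to 0, so the series diverges by the divergence test.
When t = 5/7, the terms do not tend to 0, so the series diverges.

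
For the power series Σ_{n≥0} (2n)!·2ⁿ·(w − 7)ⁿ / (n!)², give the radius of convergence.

Ratio test: |a_{n+1}/a_n| = (2n+1)·(2n+2)/(n+1)² · 2 → 8 as n → ∞.
Hence the series converges for |w − 7| < 1/(8) = 1/8, so the radius of convergence is 1/8.

R = 1/8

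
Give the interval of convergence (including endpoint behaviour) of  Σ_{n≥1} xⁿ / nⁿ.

By the Cauchy root test, |a_n|^(1/n) = 1/n → 0.
Since the n-th root of |a_n| tends to 0, the series converges for all real x; R = ∞.

(−∞, ∞)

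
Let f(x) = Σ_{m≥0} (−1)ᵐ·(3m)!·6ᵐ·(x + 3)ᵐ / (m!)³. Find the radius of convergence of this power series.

R = 1/162

Apply the ratio test: |a_{m+1}| / |a_m| = (3m+1)·(3m+2)·(3m+3)/(m+1)³ · 6, which tends to 162 as m → ∞.
Thus R = 1/(162) = 1/162.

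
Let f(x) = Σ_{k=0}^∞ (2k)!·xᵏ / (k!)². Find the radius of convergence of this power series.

By the ratio test, |a_{k+1}/a_k| = (2k+1)·(2k+2)/(k+1)² → 4.
Hence the series converges for |x| < 1/(4) = 1/4, so the radius of convergence is 1/4.

R = 1/4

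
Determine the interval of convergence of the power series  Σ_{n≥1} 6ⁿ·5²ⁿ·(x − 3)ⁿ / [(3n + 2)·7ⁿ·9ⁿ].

Apply the ratio test: |a_{n+1}| / |a_n| = [(3n + 2)/(3(n+1) + 2)] · 6·25/(7·9), which tends to 50/21 as n → ∞.
Thus R = 1/(50/21) = 21/50.
When x = 171/50, the terms behave like c/n; limit comparison with the harmonic series gives divergence.
At x = 129/50: convergence follows from the alternating series test (terms decrease monotonically to 0).

[129/50, 171/50)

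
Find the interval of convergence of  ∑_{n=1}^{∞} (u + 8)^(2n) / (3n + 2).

Ratio test: |a_{n+1}/a_n| = (3n + 2)/(3(n+1) + 2) → 1 as n → ∞.
Writing y = (u + 8)², the series in y has radius 1, so |u + 8| < √(1) = 1 and R = 1.
At u = -7: the terms are asymptotic to a nonzero constant times 1/n, so the series diverges by limit comparison with Σ 1/n.
Check u = -9: the terms are asymptotic to a nonzero constant times 1/n, so the series diverges by limit comparison with Σ 1/n.

(-9, -7)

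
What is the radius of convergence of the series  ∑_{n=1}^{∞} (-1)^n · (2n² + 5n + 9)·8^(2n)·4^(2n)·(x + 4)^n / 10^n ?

R = 5/512

The ratio of consecutive coefficients is [(2(n+1)² + 5(n+1) + 9)/(2n² + 5n + 9)] · 64·16/10 → 512/5.
The series converges when 512/5 · |x + 4| < 1, giving R = 5/512.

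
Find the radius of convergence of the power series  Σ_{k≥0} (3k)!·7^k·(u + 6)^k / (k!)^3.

R = 1/189

Ratio test: |a_{k+1}/a_k| = (3k+1)·(3k+2)·(3k+3)/(k+1)³ · 7 → 189 as k → ∞.
Hence the series converges for |u + 6| < 1/(189) = 1/189, so the radius of convergence is 1/189.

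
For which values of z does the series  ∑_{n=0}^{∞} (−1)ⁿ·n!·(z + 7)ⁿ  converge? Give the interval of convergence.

Apply the ratio test: |a_{n+1}| / |a_n| = (n+1), which tends to ∞ as n → ∞.
Since the ratio → ∞, the series diverges for every z ≠ -7, and R = 0.

{-7}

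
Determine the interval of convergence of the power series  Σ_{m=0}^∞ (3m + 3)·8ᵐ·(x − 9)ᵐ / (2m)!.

The ratio of consecutive coefficients is (3(m+1) + 3)/(3m + 3) · 8 · 1/[(2m+1)·(2m+2)] → 0.
Since the limit is 0 < 1 for every x, the series converges on all of ℝ and R = ∞.

(−∞, ∞)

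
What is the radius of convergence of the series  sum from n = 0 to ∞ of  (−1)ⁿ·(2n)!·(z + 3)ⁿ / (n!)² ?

R = 1/4

By the ratio test, |a_{n+1}/a_n| = (2n+1)·(2n+2)/(n+1)² → 4.
Convergence for |z + 3| · 4 < 1, i.e. |z + 3| < 1/4. So R = 1/4.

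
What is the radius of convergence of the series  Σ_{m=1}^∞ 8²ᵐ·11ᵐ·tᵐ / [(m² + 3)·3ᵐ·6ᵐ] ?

R = 9/352

By the ratio test, |a_{m+1}/a_m| = [(m² + 3)/((m+1)² + 3)] · 64·11/(3·6) → 352/9.
Convergence for |t| · 352/9 < 1, i.e. |t| < 9/352. So R = 9/352.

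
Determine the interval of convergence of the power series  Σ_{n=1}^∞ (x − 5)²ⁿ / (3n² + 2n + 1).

[4, 6]

The ratio of consecutive coefficients is (3n² + 2n + 1)/(3(n+1)² + 2(n+1) + 1) → 1.
Successive powers of (x − 5) differ by 2, so the series converges when |x − 5|² · 1 < 1, i.e. |x − 5| < √(1) = 1. So R = 1.
Check x = 6: the terms are on the order of 1/n², so the series converges absolutely by comparison with the p-series (p = 2 > 1).
Check x = 4: the series is dominated by a constant times Σ 1/n², which converges (p = 2 > 1).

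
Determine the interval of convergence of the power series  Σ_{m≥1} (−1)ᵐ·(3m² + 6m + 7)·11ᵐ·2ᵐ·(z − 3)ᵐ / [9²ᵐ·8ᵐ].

By the ratio test, |a_{m+1}/a_m| = [(3(m+1)² + 6(m+1) + 7)/(3m² + 6m + 7)] · 11·2/(81·8) → 11/324.
Convergence for |z − 3| · 11/324 < 1, i.e. |z − 3| < 324/11. So R = 324/11.
Endpoint z = 357/11: the terms do not tend to 0, so the series diverges.
At z = -291/11: the terms have absolute value of order m², which does not tend to 0, so the series diverges by the divergence test.

(-291/11, 357/11)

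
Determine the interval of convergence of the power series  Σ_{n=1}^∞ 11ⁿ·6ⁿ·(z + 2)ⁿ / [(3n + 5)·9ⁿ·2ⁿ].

The ratio of consecutive coefficients is [(3n + 5)/(3(n+1) + 5)] · 11·6/(9·2) → 11/3.
Hence the series converges for |z + 2| < 1/(11/3) = 3/11, so the radius of convergence is 3/11.
Check z = -19/11: the terms behave like c/n; limit comparison with the harmonic series gives divergence.
At z = -25/11: convergence follows from the alternating series test (terms decrease monotonically to 0).

[-25/11, -19/11)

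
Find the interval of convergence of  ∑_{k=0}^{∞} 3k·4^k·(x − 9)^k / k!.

The ratio of consecutive coefficients is 3(k+1)/3k · 4 · 1/(k+1) → 0.
The ratio tends to 0 regardless of x, hence R = ∞.

(−∞, ∞)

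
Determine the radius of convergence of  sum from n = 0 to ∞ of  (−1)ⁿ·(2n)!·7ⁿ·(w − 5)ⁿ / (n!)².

Ratio test: |a_{n+1}/a_n| = (2n+1)·(2n+2)/(n+1)² · 7 → 28 as n → ∞.
Thus R = 1/(28) = 1/28.

R = 1/28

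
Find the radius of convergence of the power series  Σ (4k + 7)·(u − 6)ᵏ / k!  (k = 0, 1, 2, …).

Ratio test: |a_{k+1}/a_k| = (4(k+1) + 7)/(4k + 7) · 1/(k+1) → 0 as k → ∞.
The ratio tends to 0 regardless of u, hence R = ∞.

R = ∞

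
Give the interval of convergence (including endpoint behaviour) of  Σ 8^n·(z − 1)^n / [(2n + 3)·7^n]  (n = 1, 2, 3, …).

Apply the ratio test: |a_{n+1}| / |a_n| = [(2n + 3)/(2(n+1) + 3)] · 8/7, which tends to 8/7 as n → ∞.
Convergence for |z − 1| · 8/7 < 1, i.e. |z − 1| < 7/8. So R = 7/8.
At z = 15/8: the terms behave like c/n; limit comparison with the harmonic series gives divergence.
Endpoint z = 1/8: an alternating series whose terms decrease to 0 in absolute value, so it converges by the Leibniz criterion.

[1/8, 15/8)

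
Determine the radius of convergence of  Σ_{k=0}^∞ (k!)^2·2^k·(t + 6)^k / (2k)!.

R = 2

Ratio test: |a_{k+1}/a_k| = (k+1)²/[(2k+1)·(2k+2)] · 2 → 1/2 as k → ∞.
Hence the series converges for |t + 6| < 1/(1/2) = 2, so the radius of convergence is 2.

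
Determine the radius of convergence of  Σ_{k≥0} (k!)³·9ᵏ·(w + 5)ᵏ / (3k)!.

By the ratio test, |a_{k+1}/a_k| = (k+1)³/[(3k+1)·(3k+2)·(3k+3)] · 9 → 1/3.
Hence the series converges for |w + 5| < 1/(1/3) = 3, so the radius of convergence is 3.

R = 3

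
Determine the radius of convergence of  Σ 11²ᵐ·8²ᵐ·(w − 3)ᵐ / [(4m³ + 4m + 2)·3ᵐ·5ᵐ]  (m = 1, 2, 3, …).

Ratio test: |a_{m+1}/a_m| = [(4m³ + 4m + 2)/(4(m+1)³ + 4(m+1) + 2)] · 121·64/(3·5) → 7744/15 as m → ∞.
Convergence for |w − 3| · 7744/15 < 1, i.e. |w − 3| < 15/7744. So R = 15/7744.

R = 15/7744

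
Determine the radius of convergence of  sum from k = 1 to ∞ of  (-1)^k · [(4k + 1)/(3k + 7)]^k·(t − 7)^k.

Applying the root test, |a_k|^(1/k) = (4k + 1)/(3k + 7) → 4/3.
Hence the series converges for |t − 7| < 1/(4/3) = 3/4, so the radius of convergence is 3/4.

R = 3/4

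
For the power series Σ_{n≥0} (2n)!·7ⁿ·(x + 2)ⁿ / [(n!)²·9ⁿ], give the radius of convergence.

By the ratio test, |a_{n+1}/a_n| = (2n+1)·(2n+2)/(n+1)² · 7/9 → 28/9.
Hence the series converges for |x + 2| < 1/(28/9) = 9/28, so the radius of convergence is 9/28.

R = 9/28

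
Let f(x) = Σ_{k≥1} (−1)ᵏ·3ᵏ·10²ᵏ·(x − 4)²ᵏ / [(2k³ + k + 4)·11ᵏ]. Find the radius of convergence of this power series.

Ratio test: |a_{k+1}/a_k| = [(2k³ + k + 4)/(2(k+1)³ + (k+1) + 4)] · 3·100/11 → 300/11 as k → ∞.
Since the exponent of (x − 4) increases by 2 each term, convergence requires |x − 4|² < 11/300, hence R = √33/30.

R = √33/30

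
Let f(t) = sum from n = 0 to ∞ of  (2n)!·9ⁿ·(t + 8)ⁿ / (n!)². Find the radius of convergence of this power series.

R = 1/36

Ratio test: |a_{n+1}/a_n| = (2n+1)·(2n+2)/(n+1)² · 9 → 36 as n → ∞.
Hence the series converges for |t + 8| < 1/(36) = 1/36, so the radius of convergence is 1/36.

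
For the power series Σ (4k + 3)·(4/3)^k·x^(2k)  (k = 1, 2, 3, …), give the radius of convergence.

By the ratio test, |a_{k+1}/a_k| = [(4(k+1) + 3)/(4k + 3)] · 4/3 → 4/3.
Writing y = x², the series in y has radius 3/4, so |x| < √(3/4) and R = √3/2.

R = √3/2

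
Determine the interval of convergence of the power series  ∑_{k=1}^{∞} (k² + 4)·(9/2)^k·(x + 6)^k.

(-56/9, -52/9)

Apply the ratio test: |a_{k+1}| / |a_k| = [((k+1)² + 4)/(k² + 4)] · 9/2, which tends to 9/2 as k → ∞.
Thus R = 1/(9/2) = 2/9.
Check x = -52/9: the terms have absolute value of order k², which does not tend to 0, so the series diverges by the divergence test.
Check x = -56/9: the terms do not tend to 0, so the series diverges.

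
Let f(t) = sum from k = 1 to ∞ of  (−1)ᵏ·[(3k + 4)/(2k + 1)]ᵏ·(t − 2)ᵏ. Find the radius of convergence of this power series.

Root test: |a_k|^(1/k) = (3k + 4)/(2k + 1) → 3/2.
Thus R = 1/(3/2) = 2/3.

R = 2/3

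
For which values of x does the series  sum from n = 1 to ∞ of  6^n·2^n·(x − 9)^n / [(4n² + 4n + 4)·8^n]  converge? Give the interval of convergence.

[25/3, 29/3]

Ratio test: |a_{n+1}/a_n| = [(4n² + 4n + 4)/(4(n+1)² + 4(n+1) + 4)] · 6·2/8 → 3/2 as n → ∞.
Hence the series converges for |x − 9| < 1/(3/2) = 2/3, so the radius of convergence is 2/3.
When x = 29/3, absolute convergence follows by limit comparison with Σ 1/n².
Check x = 25/3: the series is dominated by a constant times Σ 1/n², which converges (p = 2 > 1).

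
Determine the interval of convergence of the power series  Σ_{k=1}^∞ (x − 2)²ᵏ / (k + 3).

(1, 3)

By the ratio test, |a_{k+1}/a_k| = (k + 3)/((k+1) + 3) → 1.
Since the exponent of (x − 2) increases by 2 each term, convergence requires |x − 2|² < 1, hence R = 1.
At x = 3: the terms are asymptotic to a nonzero constant times 1/k, so the series diverges by limit comparison with Σ 1/k.
At x = 1: the terms are asymptotic to a nonzero constant times 1/k, so the series diverges by limit comparison with Σ 1/k.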